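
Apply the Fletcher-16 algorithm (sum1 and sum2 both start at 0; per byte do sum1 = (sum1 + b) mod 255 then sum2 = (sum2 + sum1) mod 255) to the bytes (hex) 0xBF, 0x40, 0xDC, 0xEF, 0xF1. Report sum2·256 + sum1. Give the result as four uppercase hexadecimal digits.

Running sums (mod 255):
  after byte 0 (0xBF): sum1=191, sum2=191
  after byte 1 (0x40): sum1=0, sum2=191
  after byte 2 (0xDC): sum1=220, sum2=156
  after byte 3 (0xEF): sum1=204, sum2=105
  after byte 4 (0xF1): sum1=190, sum2=40
Checksum = sum2·256 + sum1 = 40·256 + 190 = 10430 = 0x28BE.

28BE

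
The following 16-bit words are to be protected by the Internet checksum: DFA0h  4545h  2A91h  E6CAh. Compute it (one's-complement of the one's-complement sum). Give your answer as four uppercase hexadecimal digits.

One's-complement addition (fold any carry out of bit 15 back into bit 0):
  0xDFA0 + 0x4545 = 0x124E5 → wrap carry → 0x24E6
  0x24E6 + 0x2A91 = 0x04F77
  0x4F77 + 0xE6CA = 0x13641 → wrap carry → 0x3642
One's-complement sum = 0x3642.
Checksum = ~0x3642 & 0xFFFF = 0xC9BD.

C9BD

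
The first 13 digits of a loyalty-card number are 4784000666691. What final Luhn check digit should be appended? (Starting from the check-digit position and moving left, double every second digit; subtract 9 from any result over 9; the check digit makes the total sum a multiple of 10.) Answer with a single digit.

Partial digits right→left: 1 9 6 6 6 6 0 0 0 4 8 7 4
Double every second digit counting from the check-digit position (so the 1st, 3rd, 5th, ... of the partial from the right).
  doubled (with −9 where >9): 2 3 3 0 0 7 8 → sum 23
  kept as-is: 9 6 6 0 4 7 → sum 32
Total = 23 + 32 = 55.
Check digit = (10 − (55 mod 10)) mod 10 = 5.

5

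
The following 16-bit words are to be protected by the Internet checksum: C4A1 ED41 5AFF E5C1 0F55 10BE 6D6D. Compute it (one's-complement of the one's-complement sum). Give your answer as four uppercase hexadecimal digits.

7FDA

One's-complement addition (fold any carry out of bit 15 back into bit 0):
  0xC4A1 + 0xED41 = 0x1B1E2 → wrap carry → 0xB1E3
  0xB1E3 + 0x5AFF = 0x10CE2 → wrap carry → 0x0CE3
  0x0CE3 + 0xE5C1 = 0x0F2A4
  0xF2A4 + 0x0F55 = 0x101F9 → wrap carry → 0x01FA
  0x01FA + 0x10BE = 0x012B8
  0x12B8 + 0x6D6D = 0x08025
One's-complement sum = 0x8025.
Checksum = ~0x8025 & 0xFFFF = 0x7FDA.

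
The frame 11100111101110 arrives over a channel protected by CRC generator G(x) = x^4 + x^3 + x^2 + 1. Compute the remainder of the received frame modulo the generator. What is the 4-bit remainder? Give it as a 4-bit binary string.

Modulo-2 division of 11100111101110 by 11101:
  pos 0: 11100 XOR 11101 = 00001
  pos 4: 11111 XOR 11101 = 00010
  pos 7: 10011 XOR 11101 = 01110
  pos 8: 11101 XOR 11101 = 00000
Remainder = 0000 (zero — the frame passes the CRC check).

0000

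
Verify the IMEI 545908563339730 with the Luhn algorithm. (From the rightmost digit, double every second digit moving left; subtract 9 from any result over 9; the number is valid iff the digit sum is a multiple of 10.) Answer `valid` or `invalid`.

invalid

From the right, keep odd positions and double even positions (subtract 9 from any doubled value over 9):
  doubled (positions 2,4,...): 6 9 6 3 7 9 8 → sum 48
  kept (positions 1,3,...): 0 7 3 3 5 0 5 5 → sum 28
Total = 76.
76 mod 10 = 6, so the number is invalid.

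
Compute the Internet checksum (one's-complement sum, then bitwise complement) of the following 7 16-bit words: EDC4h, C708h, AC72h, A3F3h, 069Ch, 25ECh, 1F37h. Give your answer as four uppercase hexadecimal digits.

AF0C

One's-complement addition (fold any carry out of bit 15 back into bit 0):
  0xEDC4 + 0xC708 = 0x1B4CC → wrap carry → 0xB4CD
  0xB4CD + 0xAC72 = 0x1613F → wrap carry → 0x6140
  0x6140 + 0xA3F3 = 0x10533 → wrap carry → 0x0534
  0x0534 + 0x069C = 0x00BD0
  0x0BD0 + 0x25EC = 0x031BC
  0x31BC + 0x1F37 = 0x050F3
One's-complement sum = 0x50F3.
Checksum = ~0x50F3 & 0xFFFF = 0xAF0C.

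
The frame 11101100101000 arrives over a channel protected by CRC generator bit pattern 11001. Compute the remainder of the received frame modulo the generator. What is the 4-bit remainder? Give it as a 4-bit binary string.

0000

Modulo-2 division of 11101100101000 by 11001:
  pos 0: 11101 XOR 11001 = 00100
  pos 2: 10010 XOR 11001 = 01011
  pos 3: 10110 XOR 11001 = 01111
  pos 4: 11111 XOR 11001 = 00110
  pos 6: 11001 XOR 11001 = 00000
Remainder = 0000 (zero — the frame passes the CRC check).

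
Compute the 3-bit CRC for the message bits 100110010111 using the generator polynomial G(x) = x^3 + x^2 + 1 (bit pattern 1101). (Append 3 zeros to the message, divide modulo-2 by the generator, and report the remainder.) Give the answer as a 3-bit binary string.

011

Append 3 zeros: 100110010111000. Divide by 1101 (XOR where the leading bit is 1):
  pos 0: 1001 XOR 1101 = 0100
  pos 1: 1001 XOR 1101 = 0100
  pos 2: 1000 XOR 1101 = 0101
  pos 3: 1010 XOR 1101 = 0111
  pos 4: 1111 XOR 1101 = 0010
  pos 6: 1001 XOR 1101 = 0100
  pos 7: 1001 XOR 1101 = 0100
  pos 8: 1001 XOR 1101 = 0100
  pos 9: 1000 XOR 1101 = 0101
  pos 10: 1010 XOR 1101 = 0111
  pos 11: 1110 XOR 1101 = 0011
Remainder (last 3 bits) = 011. This is the CRC / FCS.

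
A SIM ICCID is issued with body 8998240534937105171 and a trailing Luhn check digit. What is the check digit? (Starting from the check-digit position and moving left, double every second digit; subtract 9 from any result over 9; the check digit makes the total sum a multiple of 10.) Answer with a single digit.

0

Partial digits right→left: 1 7 1 5 0 1 7 3 9 4 3 5 0 4 2 8 9 9 8
Double every second digit counting from the check-digit position (so the 1st, 3rd, 5th, ... of the partial from the right).
  doubled (with −9 where >9): 2 2 0 5 9 6 0 4 9 7 → sum 44
  kept as-is: 7 5 1 3 4 5 4 8 9 → sum 46
Total = 44 + 46 = 90.
Check digit = (10 − (90 mod 10)) mod 10 = 0.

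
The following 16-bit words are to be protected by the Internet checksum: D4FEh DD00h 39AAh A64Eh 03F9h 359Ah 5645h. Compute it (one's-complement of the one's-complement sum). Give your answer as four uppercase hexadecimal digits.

One's-complement addition (fold any carry out of bit 15 back into bit 0):
  0xD4FE + 0xDD00 = 0x1B1FE → wrap carry → 0xB1FF
  0xB1FF + 0x39AA = 0x0EBA9
  0xEBA9 + 0xA64E = 0x191F7 → wrap carry → 0x91F8
  0x91F8 + 0x03F9 = 0x095F1
  0x95F1 + 0x359A = 0x0CB8B
  0xCB8B + 0x5645 = 0x121D0 → wrap carry → 0x21D1
One's-complement sum = 0x21D1.
Checksum = ~0x21D1 & 0xFFFF = 0xDE2E.

DE2E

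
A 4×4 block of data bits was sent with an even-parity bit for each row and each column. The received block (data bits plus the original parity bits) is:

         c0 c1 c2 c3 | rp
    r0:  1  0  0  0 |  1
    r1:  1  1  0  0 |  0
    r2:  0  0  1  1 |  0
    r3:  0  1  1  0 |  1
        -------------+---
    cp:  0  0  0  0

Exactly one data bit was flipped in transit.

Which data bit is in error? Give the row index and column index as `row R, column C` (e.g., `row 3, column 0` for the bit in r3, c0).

Recompute each row's even parity and compare to rp:
  r0: data parity 1, sent rp 1 → ok
  r1: data parity 0, sent rp 0 → ok
  r2: data parity 0, sent rp 0 → ok
  r3: data parity 0, sent rp 1 → mismatch
Recompute each column's even parity and compare to cp:
  c0: data parity 0, sent cp 0 → ok
  c1: data parity 0, sent cp 0 → ok
  c2: data parity 0, sent cp 0 → ok
  c3: data parity 1, sent cp 0 → mismatch
Exactly one row (r3) and one column (c3) fail → the flipped bit is at their intersection.

row 3, column 3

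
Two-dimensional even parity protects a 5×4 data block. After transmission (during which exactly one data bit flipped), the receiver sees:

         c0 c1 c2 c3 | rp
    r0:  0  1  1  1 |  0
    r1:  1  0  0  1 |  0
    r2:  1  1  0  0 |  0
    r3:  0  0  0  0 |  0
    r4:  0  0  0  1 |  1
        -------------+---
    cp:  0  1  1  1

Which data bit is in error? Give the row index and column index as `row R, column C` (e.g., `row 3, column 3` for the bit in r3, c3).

row 0, column 1

Recompute each row's even parity and compare to rp:
  r0: data parity 1, sent rp 0 → mismatch
  r1: data parity 0, sent rp 0 → ok
  r2: data parity 0, sent rp 0 → ok
  r3: data parity 0, sent rp 0 → ok
  r4: data parity 1, sent rp 1 → ok
Recompute each column's even parity and compare to cp:
  c0: data parity 0, sent cp 0 → ok
  c1: data parity 0, sent cp 1 → mismatch
  c2: data parity 1, sent cp 1 → ok
  c3: data parity 1, sent cp 1 → ok
Exactly one row (r0) and one column (c1) fail → the flipped bit is at their intersection.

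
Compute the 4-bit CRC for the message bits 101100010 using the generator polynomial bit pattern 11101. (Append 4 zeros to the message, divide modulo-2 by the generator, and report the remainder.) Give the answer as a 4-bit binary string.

1100

Append 4 zeros: 1011000100000. Divide by 11101 (XOR where the leading bit is 1):
  pos 0: 10110 XOR 11101 = 01011
  pos 1: 10110 XOR 11101 = 01011
  pos 2: 10110 XOR 11101 = 01011
  pos 3: 10111 XOR 11101 = 01010
  pos 4: 10100 XOR 11101 = 01001
  pos 5: 10010 XOR 11101 = 01111
  pos 6: 11110 XOR 11101 = 00011
Remainder (last 4 bits) = 1100. This is the CRC / FCS.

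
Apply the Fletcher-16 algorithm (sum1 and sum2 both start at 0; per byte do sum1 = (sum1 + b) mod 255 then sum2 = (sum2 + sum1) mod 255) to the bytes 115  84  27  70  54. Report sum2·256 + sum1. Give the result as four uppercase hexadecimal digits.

A65F

Running sums (mod 255):
  after byte 0 (115): sum1=115, sum2=115
  after byte 1 (84): sum1=199, sum2=59
  after byte 2 (27): sum1=226, sum2=30
  after byte 3 (70): sum1=41, sum2=71
  after byte 4 (54): sum1=95, sum2=166
Checksum = sum2·256 + sum1 = 166·256 + 95 = 42591 = 0xA65F.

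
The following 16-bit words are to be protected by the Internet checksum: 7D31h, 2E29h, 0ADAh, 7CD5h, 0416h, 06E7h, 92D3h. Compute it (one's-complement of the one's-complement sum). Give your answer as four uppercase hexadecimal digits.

2F25

One's-complement addition (fold any carry out of bit 15 back into bit 0):
  0x7D31 + 0x2E29 = 0x0AB5A
  0xAB5A + 0x0ADA = 0x0B634
  0xB634 + 0x7CD5 = 0x13309 → wrap carry → 0x330A
  0x330A + 0x0416 = 0x03720
  0x3720 + 0x06E7 = 0x03E07
  0x3E07 + 0x92D3 = 0x0D0DA
One's-complement sum = 0xD0DA.
Checksum = ~0xD0DA & 0xFFFF = 0x2F25.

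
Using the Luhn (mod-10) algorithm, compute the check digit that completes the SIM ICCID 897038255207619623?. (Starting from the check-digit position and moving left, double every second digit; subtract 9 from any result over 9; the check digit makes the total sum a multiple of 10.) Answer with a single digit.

1

Partial digits right→left: 3 2 6 9 1 6 7 0 2 5 5 2 8 3 0 7 9 8
Double every second digit counting from the check-digit position (so the 1st, 3rd, 5th, ... of the partial from the right).
  doubled (with −9 where >9): 6 3 2 5 4 1 7 0 9 → sum 37
  kept as-is: 2 9 6 0 5 2 3 7 8 → sum 42
Total = 37 + 42 = 79.
Check digit = (10 − (79 mod 10)) mod 10 = 1.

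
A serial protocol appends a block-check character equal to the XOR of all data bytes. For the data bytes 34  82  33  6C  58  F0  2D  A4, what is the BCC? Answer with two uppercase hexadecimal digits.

C8

XOR the bytes together:
  start with 0x34
  0x34 ⊕ 0x82 = 0xB6
  0xB6 ⊕ 0x33 = 0x85
  0x85 ⊕ 0x6C = 0xE9
  0xE9 ⊕ 0x58 = 0xB1
  0xB1 ⊕ 0xF0 = 0x41
  0x41 ⊕ 0x2D = 0x6C
  0x6C ⊕ 0xA4 = 0xC8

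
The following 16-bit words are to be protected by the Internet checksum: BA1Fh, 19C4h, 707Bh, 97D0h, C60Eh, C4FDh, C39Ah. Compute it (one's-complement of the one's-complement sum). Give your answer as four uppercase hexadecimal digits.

D528

One's-complement addition (fold any carry out of bit 15 back into bit 0):
  0xBA1F + 0x19C4 = 0x0D3E3
  0xD3E3 + 0x707B = 0x1445E → wrap carry → 0x445F
  0x445F + 0x97D0 = 0x0DC2F
  0xDC2F + 0xC60E = 0x1A23D → wrap carry → 0xA23E
  0xA23E + 0xC4FD = 0x1673B → wrap carry → 0x673C
  0x673C + 0xC39A = 0x12AD6 → wrap carry → 0x2AD7
One's-complement sum = 0x2AD7.
Checksum = ~0x2AD7 & 0xFFFF = 0xD528.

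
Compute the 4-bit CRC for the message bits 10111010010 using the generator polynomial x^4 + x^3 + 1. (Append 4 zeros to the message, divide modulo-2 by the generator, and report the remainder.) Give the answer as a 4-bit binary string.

Append 4 zeros: 101110100100000. Divide by 11001 (XOR where the leading bit is 1):
  pos 0: 10111 XOR 11001 = 01110
  pos 1: 11100 XOR 11001 = 00101
  pos 3: 10110 XOR 11001 = 01111
  pos 4: 11110 XOR 11001 = 00111
  pos 6: 11110 XOR 11001 = 00111
  pos 8: 11100 XOR 11001 = 00101
  pos 10: 10100 XOR 11001 = 01101
Remainder (last 4 bits) = 1101. This is the CRC / FCS.

1101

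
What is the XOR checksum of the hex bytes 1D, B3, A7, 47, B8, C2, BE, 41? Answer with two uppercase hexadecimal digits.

XOR the bytes together:
  start with 0x1D
  0x1D ⊕ 0xB3 = 0xAE
  0xAE ⊕ 0xA7 = 0x09
  0x09 ⊕ 0x47 = 0x4E
  0x4E ⊕ 0xB8 = 0xF6
  0xF6 ⊕ 0xC2 = 0x34
  0x34 ⊕ 0xBE = 0x8A
  0x8A ⊕ 0x41 = 0xCB

CB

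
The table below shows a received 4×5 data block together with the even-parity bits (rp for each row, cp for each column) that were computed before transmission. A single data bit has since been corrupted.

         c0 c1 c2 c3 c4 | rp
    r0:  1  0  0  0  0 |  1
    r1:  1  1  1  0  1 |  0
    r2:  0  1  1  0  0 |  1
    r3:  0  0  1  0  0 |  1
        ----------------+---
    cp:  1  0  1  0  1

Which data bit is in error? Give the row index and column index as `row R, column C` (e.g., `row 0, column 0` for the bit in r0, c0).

row 2, column 0

Recompute each row's even parity and compare to rp:
  r0: data parity 1, sent rp 1 → ok
  r1: data parity 0, sent rp 0 → ok
  r2: data parity 0, sent rp 1 → mismatch
  r3: data parity 1, sent rp 1 → ok
Recompute each column's even parity and compare to cp:
  c0: data parity 0, sent cp 1 → mismatch
  c1: data parity 0, sent cp 0 → ok
  c2: data parity 1, sent cp 1 → ok
  c3: data parity 0, sent cp 0 → ok
  c4: data parity 1, sent cp 1 → ok
Exactly one row (r2) and one column (c0) fail → the flipped bit is at their intersection.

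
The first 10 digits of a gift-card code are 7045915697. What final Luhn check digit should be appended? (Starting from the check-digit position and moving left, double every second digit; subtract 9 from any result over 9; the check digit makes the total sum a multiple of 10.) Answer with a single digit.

5

Partial digits right→left: 7 9 6 5 1 9 5 4 0 7
Double every second digit counting from the check-digit position (so the 1st, 3rd, 5th, ... of the partial from the right).
  doubled (with −9 where >9): 5 3 2 1 0 → sum 11
  kept as-is: 9 5 9 4 7 → sum 34
Total = 11 + 34 = 45.
Check digit = (10 − (45 mod 10)) mod 10 = 5.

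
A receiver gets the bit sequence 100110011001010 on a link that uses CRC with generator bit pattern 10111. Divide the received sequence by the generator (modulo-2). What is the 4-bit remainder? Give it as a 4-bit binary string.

Modulo-2 division of 100110011001010 by 10111:
  pos 0: 10011 XOR 10111 = 00100
  pos 2: 10000 XOR 10111 = 00111
  pos 4: 11111 XOR 10111 = 01000
  pos 5: 10000 XOR 10111 = 00111
  pos 7: 11101 XOR 10111 = 01010
  pos 8: 10100 XOR 10111 = 00011
Remainder = 1110 (nonzero — an error is detected).

1110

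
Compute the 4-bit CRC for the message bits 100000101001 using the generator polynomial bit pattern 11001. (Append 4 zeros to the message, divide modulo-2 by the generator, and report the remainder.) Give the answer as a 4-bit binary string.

Append 4 zeros: 1000001010010000. Divide by 11001 (XOR where the leading bit is 1):
  pos 0: 10000 XOR 11001 = 01001
  pos 1: 10010 XOR 11001 = 01011
  pos 2: 10111 XOR 11001 = 01110
  pos 3: 11100 XOR 11001 = 00101
  pos 5: 10110 XOR 11001 = 01111
  pos 6: 11110 XOR 11001 = 00111
  pos 8: 11110 XOR 11001 = 00111
  pos 10: 11100 XOR 11001 = 00101
Remainder (last 4 bits) = 1010. This is the CRC / FCS.

1010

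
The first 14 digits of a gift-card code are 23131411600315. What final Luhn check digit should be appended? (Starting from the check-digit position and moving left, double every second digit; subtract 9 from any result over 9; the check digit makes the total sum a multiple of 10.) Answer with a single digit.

Partial digits right→left: 5 1 3 0 0 6 1 1 4 1 3 1 3 2
Double every second digit counting from the check-digit position (so the 1st, 3rd, 5th, ... of the partial from the right).
  doubled (with −9 where >9): 1 6 0 2 8 6 6 → sum 29
  kept as-is: 1 0 6 1 1 1 2 → sum 12
Total = 29 + 12 = 41.
Check digit = (10 − (41 mod 10)) mod 10 = 9.

9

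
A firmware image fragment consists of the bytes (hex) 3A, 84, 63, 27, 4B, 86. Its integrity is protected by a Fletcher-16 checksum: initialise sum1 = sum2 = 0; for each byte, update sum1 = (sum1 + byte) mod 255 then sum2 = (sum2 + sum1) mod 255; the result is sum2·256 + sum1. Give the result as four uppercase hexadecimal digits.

141B

Running sums (mod 255):
  after byte 0 (3A): sum1=58, sum2=58
  after byte 1 (84): sum1=190, sum2=248
  after byte 2 (63): sum1=34, sum2=27
  after byte 3 (27): sum1=73, sum2=100
  after byte 4 (4B): sum1=148, sum2=248
  after byte 5 (86): sum1=27, sum2=20
Checksum = sum2·256 + sum1 = 20·256 + 27 = 5147 = 0x141B.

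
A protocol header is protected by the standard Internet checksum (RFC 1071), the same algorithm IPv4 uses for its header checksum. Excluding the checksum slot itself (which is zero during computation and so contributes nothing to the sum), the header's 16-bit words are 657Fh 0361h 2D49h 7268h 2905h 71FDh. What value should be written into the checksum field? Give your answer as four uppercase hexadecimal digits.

5C6B

One's-complement addition (fold any carry out of bit 15 back into bit 0):
  0x657F + 0x0361 = 0x068E0
  0x68E0 + 0x2D49 = 0x09629
  0x9629 + 0x7268 = 0x10891 → wrap carry → 0x0892
  0x0892 + 0x2905 = 0x03197
  0x3197 + 0x71FD = 0x0A394
One's-complement sum = 0xA394.
Checksum = ~0xA394 & 0xFFFF = 0x5C6B.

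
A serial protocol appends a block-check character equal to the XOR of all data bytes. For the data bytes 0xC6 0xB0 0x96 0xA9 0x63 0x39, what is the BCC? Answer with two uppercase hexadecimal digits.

13

XOR the bytes together:
  start with 0xC6
  0xC6 ⊕ 0xB0 = 0x76
  0x76 ⊕ 0x96 = 0xE0
  0xE0 ⊕ 0xA9 = 0x49
  0x49 ⊕ 0x63 = 0x2A
  0x2A ⊕ 0x39 = 0x13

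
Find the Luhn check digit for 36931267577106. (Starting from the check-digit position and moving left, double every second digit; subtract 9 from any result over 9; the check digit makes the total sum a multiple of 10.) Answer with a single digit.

Partial digits right→left: 6 0 1 7 7 5 7 6 2 1 3 9 6 3
Double every second digit counting from the check-digit position (so the 1st, 3rd, 5th, ... of the partial from the right).
  doubled (with −9 where >9): 3 2 5 5 4 6 3 → sum 28
  kept as-is: 0 7 5 6 1 9 3 → sum 31
Total = 28 + 31 = 59.
Check digit = (10 − (59 mod 10)) mod 10 = 1.

1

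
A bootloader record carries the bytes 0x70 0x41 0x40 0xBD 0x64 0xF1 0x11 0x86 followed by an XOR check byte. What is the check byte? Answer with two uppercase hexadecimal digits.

CE

XOR the bytes together:
  start with 0x70
  0x70 ⊕ 0x41 = 0x31
  0x31 ⊕ 0x40 = 0x71
  0x71 ⊕ 0xBD = 0xCC
  0xCC ⊕ 0x64 = 0xA8
  0xA8 ⊕ 0xF1 = 0x59
  0x59 ⊕ 0x11 = 0x48
  0x48 ⊕ 0x86 = 0xCE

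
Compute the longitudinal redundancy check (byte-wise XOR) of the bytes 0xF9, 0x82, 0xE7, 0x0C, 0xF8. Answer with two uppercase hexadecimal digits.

68

XOR the bytes together:
  start with 0xF9
  0xF9 ⊕ 0x82 = 0x7B
  0x7B ⊕ 0xE7 = 0x9C
  0x9C ⊕ 0x0C = 0x90
  0x90 ⊕ 0xF8 = 0x68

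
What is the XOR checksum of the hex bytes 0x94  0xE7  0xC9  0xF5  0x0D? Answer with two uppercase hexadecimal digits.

XOR the bytes together:
  start with 0x94
  0x94 ⊕ 0xE7 = 0x73
  0x73 ⊕ 0xC9 = 0xBA
  0xBA ⊕ 0xF5 = 0x4F
  0x4F ⊕ 0x0D = 0x42

42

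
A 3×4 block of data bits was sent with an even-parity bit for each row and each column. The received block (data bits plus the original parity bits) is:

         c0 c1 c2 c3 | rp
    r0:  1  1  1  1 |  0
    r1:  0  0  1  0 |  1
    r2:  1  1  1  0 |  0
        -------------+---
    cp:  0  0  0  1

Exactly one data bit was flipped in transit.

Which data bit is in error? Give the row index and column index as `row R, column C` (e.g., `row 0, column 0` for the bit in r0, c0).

Recompute each row's even parity and compare to rp:
  r0: data parity 0, sent rp 0 → ok
  r1: data parity 1, sent rp 1 → ok
  r2: data parity 1, sent rp 0 → mismatch
Recompute each column's even parity and compare to cp:
  c0: data parity 0, sent cp 0 → ok
  c1: data parity 0, sent cp 0 → ok
  c2: data parity 1, sent cp 0 → mismatch
  c3: data parity 1, sent cp 1 → ok
Exactly one row (r2) and one column (c2) fail → the flipped bit is at their intersection.

row 2, column 2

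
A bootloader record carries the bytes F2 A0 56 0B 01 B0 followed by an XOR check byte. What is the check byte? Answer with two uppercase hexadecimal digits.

BE

XOR the bytes together:
  start with 0xF2
  0xF2 ⊕ 0xA0 = 0x52
  0x52 ⊕ 0x56 = 0x04
  0x04 ⊕ 0x0B = 0x0F
  0x0F ⊕ 0x01 = 0x0E
  0x0E ⊕ 0xB0 = 0xBE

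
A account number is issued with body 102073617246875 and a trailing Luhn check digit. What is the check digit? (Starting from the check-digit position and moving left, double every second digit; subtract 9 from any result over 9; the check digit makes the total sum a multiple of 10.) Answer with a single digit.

Partial digits right→left: 5 7 8 6 4 2 7 1 6 3 7 0 2 0 1
Double every second digit counting from the check-digit position (so the 1st, 3rd, 5th, ... of the partial from the right).
  doubled (with −9 where >9): 1 7 8 5 3 5 4 2 → sum 35
  kept as-is: 7 6 2 1 3 0 0 → sum 19
Total = 35 + 19 = 54.
Check digit = (10 − (54 mod 10)) mod 10 = 6.

6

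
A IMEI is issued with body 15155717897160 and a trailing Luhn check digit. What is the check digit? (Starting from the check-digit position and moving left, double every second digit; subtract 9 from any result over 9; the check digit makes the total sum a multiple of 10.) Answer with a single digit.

Partial digits right→left: 0 6 1 7 9 8 7 1 7 5 5 1 5 1
Double every second digit counting from the check-digit position (so the 1st, 3rd, 5th, ... of the partial from the right).
  doubled (with −9 where >9): 0 2 9 5 5 1 1 → sum 23
  kept as-is: 6 7 8 1 5 1 1 → sum 29
Total = 23 + 29 = 52.
Check digit = (10 − (52 mod 10)) mod 10 = 8.

8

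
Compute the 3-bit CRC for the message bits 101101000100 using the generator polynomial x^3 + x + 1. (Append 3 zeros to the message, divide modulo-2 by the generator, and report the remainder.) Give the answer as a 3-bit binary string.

011

Append 3 zeros: 101101000100000. Divide by 1011 (XOR where the leading bit is 1):
  pos 0: 1011 XOR 1011 = 0000
  pos 5: 1000 XOR 1011 = 0011
  pos 7: 1110 XOR 1011 = 0101
  pos 8: 1010 XOR 1011 = 0001
  pos 11: 1000 XOR 1011 = 0011
Remainder (last 3 bits) = 011. This is the CRC / FCS.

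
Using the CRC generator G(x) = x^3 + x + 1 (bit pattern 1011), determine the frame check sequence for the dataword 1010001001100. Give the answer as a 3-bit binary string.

001

Append 3 zeros: 1010001001100000. Divide by 1011 (XOR where the leading bit is 1):
  pos 0: 1010 XOR 1011 = 0001
  pos 3: 1001 XOR 1011 = 0010
  pos 5: 1000 XOR 1011 = 0011
  pos 7: 1111 XOR 1011 = 0100
  pos 8: 1000 XOR 1011 = 0011
  pos 10: 1100 XOR 1011 = 0111
  pos 11: 1110 XOR 1011 = 0101
  pos 12: 1010 XOR 1011 = 0001
Remainder (last 3 bits) = 001. This is the CRC / FCS.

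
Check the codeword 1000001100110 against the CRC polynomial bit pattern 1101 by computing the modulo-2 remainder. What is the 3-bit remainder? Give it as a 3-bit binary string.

Modulo-2 division of 1000001100110 by 1101:
  pos 0: 1000 XOR 1101 = 0101
  pos 1: 1010 XOR 1101 = 0111
  pos 2: 1110 XOR 1101 = 0011
  pos 4: 1111 XOR 1101 = 0010
  pos 6: 1000 XOR 1101 = 0101
  pos 7: 1011 XOR 1101 = 0110
  pos 8: 1101 XOR 1101 = 0000
Remainder = 000 (zero — the frame passes the CRC check).

000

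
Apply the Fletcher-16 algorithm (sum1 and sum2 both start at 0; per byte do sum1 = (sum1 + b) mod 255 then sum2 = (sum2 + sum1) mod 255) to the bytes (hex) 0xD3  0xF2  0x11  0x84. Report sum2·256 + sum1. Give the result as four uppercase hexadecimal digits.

Running sums (mod 255):
  after byte 0 (0xD3): sum1=211, sum2=211
  after byte 1 (0xF2): sum1=198, sum2=154
  after byte 2 (0x11): sum1=215, sum2=114
  after byte 3 (0x84): sum1=92, sum2=206
Checksum = sum2·256 + sum1 = 206·256 + 92 = 52828 = 0xCE5C.

CE5C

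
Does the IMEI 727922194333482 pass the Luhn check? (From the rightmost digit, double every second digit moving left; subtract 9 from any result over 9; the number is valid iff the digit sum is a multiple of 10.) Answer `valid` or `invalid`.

From the right, keep odd positions and double even positions (subtract 9 from any doubled value over 9):
  doubled (positions 2,4,...): 7 6 6 9 4 9 4 → sum 45
  kept (positions 1,3,...): 2 4 3 4 1 2 7 7 → sum 30
Total = 75.
75 mod 10 = 5, so the number is invalid.

invalid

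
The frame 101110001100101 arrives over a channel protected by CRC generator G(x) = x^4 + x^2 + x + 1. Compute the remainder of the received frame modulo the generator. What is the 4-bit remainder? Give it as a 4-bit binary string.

0000

Modulo-2 division of 101110001100101 by 10111:
  pos 0: 10111 XOR 10111 = 00000
  pos 8: 11001 XOR 10111 = 01110
  pos 9: 11100 XOR 10111 = 01011
  pos 10: 10111 XOR 10111 = 00000
Remainder = 0000 (zero — the frame passes the CRC check).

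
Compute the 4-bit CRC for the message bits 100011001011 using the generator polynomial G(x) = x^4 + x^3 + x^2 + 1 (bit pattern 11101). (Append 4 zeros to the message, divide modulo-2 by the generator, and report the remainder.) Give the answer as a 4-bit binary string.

Append 4 zeros: 1000110010110000. Divide by 11101 (XOR where the leading bit is 1):
  pos 0: 10001 XOR 11101 = 01100
  pos 1: 11001 XOR 11101 = 00100
  pos 3: 10000 XOR 11101 = 01101
  pos 4: 11011 XOR 11101 = 00110
  pos 6: 11001 XOR 11101 = 00100
  pos 8: 10010 XOR 11101 = 01111
  pos 9: 11110 XOR 11101 = 00011
Remainder (last 4 bits) = 1100. This is the CRC / FCS.

1100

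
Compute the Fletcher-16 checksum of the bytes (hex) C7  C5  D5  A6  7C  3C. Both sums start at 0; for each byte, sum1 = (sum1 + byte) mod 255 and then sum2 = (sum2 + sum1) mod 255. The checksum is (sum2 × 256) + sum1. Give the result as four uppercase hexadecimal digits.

Running sums (mod 255):
  after byte 0 (C7): sum1=199, sum2=199
  after byte 1 (C5): sum1=141, sum2=85
  after byte 2 (D5): sum1=99, sum2=184
  after byte 3 (A6): sum1=10, sum2=194
  after byte 4 (7C): sum1=134, sum2=73
  after byte 5 (3C): sum1=194, sum2=12
Checksum = sum2·256 + sum1 = 12·256 + 194 = 3266 = 0x0CC2.

0CC2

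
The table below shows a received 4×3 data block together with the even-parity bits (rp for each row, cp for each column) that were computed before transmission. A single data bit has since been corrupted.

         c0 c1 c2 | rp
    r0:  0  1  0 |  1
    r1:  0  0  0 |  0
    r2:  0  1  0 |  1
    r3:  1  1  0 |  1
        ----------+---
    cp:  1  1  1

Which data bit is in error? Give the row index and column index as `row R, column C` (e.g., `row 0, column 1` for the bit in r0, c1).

row 3, column 2

Recompute each row's even parity and compare to rp:
  r0: data parity 1, sent rp 1 → ok
  r1: data parity 0, sent rp 0 → ok
  r2: data parity 1, sent rp 1 → ok
  r3: data parity 0, sent rp 1 → mismatch
Recompute each column's even parity and compare to cp:
  c0: data parity 1, sent cp 1 → ok
  c1: data parity 1, sent cp 1 → ok
  c2: data parity 0, sent cp 1 → mismatch
Exactly one row (r3) and one column (c2) fail → the flipped bit is at their intersection.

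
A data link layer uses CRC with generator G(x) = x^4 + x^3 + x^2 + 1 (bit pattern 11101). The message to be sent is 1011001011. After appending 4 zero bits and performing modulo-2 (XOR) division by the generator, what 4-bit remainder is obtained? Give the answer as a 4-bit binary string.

0000

Append 4 zeros: 10110010110000. Divide by 11101 (XOR where the leading bit is 1):
  pos 0: 10110 XOR 11101 = 01011
  pos 1: 10110 XOR 11101 = 01011
  pos 2: 10111 XOR 11101 = 01010
  pos 3: 10100 XOR 11101 = 01001
  pos 4: 10011 XOR 11101 = 01110
  pos 5: 11101 XOR 11101 = 00000
Remainder (last 4 bits) = 0000. This is the CRC / FCS.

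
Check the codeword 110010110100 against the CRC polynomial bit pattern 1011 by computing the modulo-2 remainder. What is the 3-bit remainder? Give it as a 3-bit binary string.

Modulo-2 division of 110010110100 by 1011:
  pos 0: 1100 XOR 1011 = 0111
  pos 1: 1111 XOR 1011 = 0100
  pos 2: 1000 XOR 1011 = 0011
  pos 4: 1111 XOR 1011 = 0100
  pos 5: 1000 XOR 1011 = 0011
  pos 7: 1110 XOR 1011 = 0101
  pos 8: 1010 XOR 1011 = 0001
Remainder = 001 (nonzero — an error is detected).

001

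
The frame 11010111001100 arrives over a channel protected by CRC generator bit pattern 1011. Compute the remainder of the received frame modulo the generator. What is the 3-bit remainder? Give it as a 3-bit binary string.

Modulo-2 division of 11010111001100 by 1011:
  pos 0: 1101 XOR 1011 = 0110
  pos 1: 1100 XOR 1011 = 0111
  pos 2: 1111 XOR 1011 = 0100
  pos 3: 1001 XOR 1011 = 0010
  pos 5: 1010 XOR 1011 = 0001
  pos 8: 1011 XOR 1011 = 0000
Remainder = 000 (zero — the frame passes the CRC check).

000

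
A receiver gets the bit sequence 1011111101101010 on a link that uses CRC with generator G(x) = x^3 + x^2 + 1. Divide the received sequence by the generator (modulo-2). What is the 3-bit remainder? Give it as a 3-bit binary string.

Modulo-2 division of 1011111101101010 by 1101:
  pos 0: 1011 XOR 1101 = 0110
  pos 1: 1101 XOR 1101 = 0000
  pos 5: 1110 XOR 1101 = 0011
  pos 7: 1111 XOR 1101 = 0010
  pos 9: 1001 XOR 1101 = 0100
  pos 10: 1000 XOR 1101 = 0101
  pos 11: 1011 XOR 1101 = 0110
  pos 12: 1100 XOR 1101 = 0001
Remainder = 001 (nonzero — an error is detected).

001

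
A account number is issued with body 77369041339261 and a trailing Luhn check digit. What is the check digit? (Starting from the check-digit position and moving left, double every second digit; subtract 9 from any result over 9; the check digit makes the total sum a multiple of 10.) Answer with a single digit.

7

Partial digits right→left: 1 6 2 9 3 3 1 4 0 9 6 3 7 7
Double every second digit counting from the check-digit position (so the 1st, 3rd, 5th, ... of the partial from the right).
  doubled (with −9 where >9): 2 4 6 2 0 3 5 → sum 22
  kept as-is: 6 9 3 4 9 3 7 → sum 41
Total = 22 + 41 = 63.
Check digit = (10 − (63 mod 10)) mod 10 = 7.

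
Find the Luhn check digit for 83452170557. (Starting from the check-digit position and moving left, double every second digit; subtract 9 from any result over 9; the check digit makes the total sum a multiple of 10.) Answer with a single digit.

6

Partial digits right→left: 7 5 5 0 7 1 2 5 4 3 8
Double every second digit counting from the check-digit position (so the 1st, 3rd, 5th, ... of the partial from the right).
  doubled (with −9 where >9): 5 1 5 4 8 7 → sum 30
  kept as-is: 5 0 1 5 3 → sum 14
Total = 30 + 14 = 44.
Check digit = (10 − (44 mod 10)) mod 10 = 6.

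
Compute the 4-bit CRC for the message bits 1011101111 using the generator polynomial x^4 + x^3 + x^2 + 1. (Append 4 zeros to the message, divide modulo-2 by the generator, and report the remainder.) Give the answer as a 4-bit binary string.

Append 4 zeros: 10111011110000. Divide by 11101 (XOR where the leading bit is 1):
  pos 0: 10111 XOR 11101 = 01010
  pos 1: 10100 XOR 11101 = 01001
  pos 2: 10011 XOR 11101 = 01110
  pos 3: 11101 XOR 11101 = 00000
  pos 8: 11000 XOR 11101 = 00101
Remainder (last 4 bits) = 1010. This is the CRC / FCS.

1010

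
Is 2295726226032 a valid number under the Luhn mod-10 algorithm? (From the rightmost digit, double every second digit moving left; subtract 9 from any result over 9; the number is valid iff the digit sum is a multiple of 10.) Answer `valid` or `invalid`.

valid

From the right, keep odd positions and double even positions (subtract 9 from any doubled value over 9):
  doubled (positions 2,4,...): 6 3 4 4 1 4 → sum 22
  kept (positions 1,3,...): 2 0 2 6 7 9 2 → sum 28
Total = 50.
50 mod 10 = 0, so the number is valid.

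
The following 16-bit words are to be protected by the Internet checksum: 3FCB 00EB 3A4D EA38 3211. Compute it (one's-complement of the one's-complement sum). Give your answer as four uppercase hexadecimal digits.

One's-complement addition (fold any carry out of bit 15 back into bit 0):
  0x3FCB + 0x00EB = 0x040B6
  0x40B6 + 0x3A4D = 0x07B03
  0x7B03 + 0xEA38 = 0x1653B → wrap carry → 0x653C
  0x653C + 0x3211 = 0x0974D
One's-complement sum = 0x974D.
Checksum = ~0x974D & 0xFFFF = 0x68B2.

68B2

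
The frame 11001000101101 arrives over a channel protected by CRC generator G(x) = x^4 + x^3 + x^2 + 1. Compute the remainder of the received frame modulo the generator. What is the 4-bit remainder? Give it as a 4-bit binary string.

Modulo-2 division of 11001000101101 by 11101:
  pos 0: 11001 XOR 11101 = 00100
  pos 2: 10000 XOR 11101 = 01101
  pos 3: 11010 XOR 11101 = 00111
  pos 5: 11110 XOR 11101 = 00011
  pos 8: 11110 XOR 11101 = 00011
Remainder = 0111 (nonzero — an error is detected).

0111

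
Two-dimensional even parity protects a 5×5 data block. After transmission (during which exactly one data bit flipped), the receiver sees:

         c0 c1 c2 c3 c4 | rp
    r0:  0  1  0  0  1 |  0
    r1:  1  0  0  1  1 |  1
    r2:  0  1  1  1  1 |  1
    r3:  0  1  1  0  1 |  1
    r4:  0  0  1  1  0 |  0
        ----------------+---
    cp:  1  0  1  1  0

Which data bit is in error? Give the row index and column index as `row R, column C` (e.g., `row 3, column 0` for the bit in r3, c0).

Recompute each row's even parity and compare to rp:
  r0: data parity 0, sent rp 0 → ok
  r1: data parity 1, sent rp 1 → ok
  r2: data parity 0, sent rp 1 → mismatch
  r3: data parity 1, sent rp 1 → ok
  r4: data parity 0, sent rp 0 → ok
Recompute each column's even parity and compare to cp:
  c0: data parity 1, sent cp 1 → ok
  c1: data parity 1, sent cp 0 → mismatch
  c2: data parity 1, sent cp 1 → ok
  c3: data parity 1, sent cp 1 → ok
  c4: data parity 0, sent cp 0 → ok
Exactly one row (r2) and one column (c1) fail → the flipped bit is at their intersection.

row 2, column 1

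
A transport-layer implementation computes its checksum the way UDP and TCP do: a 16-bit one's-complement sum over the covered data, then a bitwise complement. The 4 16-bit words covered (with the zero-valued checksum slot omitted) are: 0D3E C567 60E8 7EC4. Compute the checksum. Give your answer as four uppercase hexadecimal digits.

4DAD

One's-complement addition (fold any carry out of bit 15 back into bit 0):
  0x0D3E + 0xC567 = 0x0D2A5
  0xD2A5 + 0x60E8 = 0x1338D → wrap carry → 0x338E
  0x338E + 0x7EC4 = 0x0B252
One's-complement sum = 0xB252.
Checksum = ~0xB252 & 0xFFFF = 0x4DAD.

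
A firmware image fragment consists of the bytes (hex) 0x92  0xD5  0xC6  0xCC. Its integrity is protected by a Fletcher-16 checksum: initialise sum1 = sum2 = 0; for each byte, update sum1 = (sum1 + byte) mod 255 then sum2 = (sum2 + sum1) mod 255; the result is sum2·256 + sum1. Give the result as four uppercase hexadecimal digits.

Running sums (mod 255):
  after byte 0 (0x92): sum1=146, sum2=146
  after byte 1 (0xD5): sum1=104, sum2=250
  after byte 2 (0xC6): sum1=47, sum2=42
  after byte 3 (0xCC): sum1=251, sum2=38
Checksum = sum2·256 + sum1 = 38·256 + 251 = 9979 = 0x26FB.

26FB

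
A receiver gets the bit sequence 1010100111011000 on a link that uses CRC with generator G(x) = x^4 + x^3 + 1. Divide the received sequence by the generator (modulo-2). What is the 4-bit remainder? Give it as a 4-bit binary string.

Modulo-2 division of 1010100111011000 by 11001:
  pos 0: 10101 XOR 11001 = 01100
  pos 1: 11000 XOR 11001 = 00001
  pos 5: 10111 XOR 11001 = 01110
  pos 6: 11100 XOR 11001 = 00101
  pos 8: 10111 XOR 11001 = 01110
  pos 9: 11100 XOR 11001 = 00101
  pos 11: 10100 XOR 11001 = 01101
Remainder = 1101 (nonzero — an error is detected).

1101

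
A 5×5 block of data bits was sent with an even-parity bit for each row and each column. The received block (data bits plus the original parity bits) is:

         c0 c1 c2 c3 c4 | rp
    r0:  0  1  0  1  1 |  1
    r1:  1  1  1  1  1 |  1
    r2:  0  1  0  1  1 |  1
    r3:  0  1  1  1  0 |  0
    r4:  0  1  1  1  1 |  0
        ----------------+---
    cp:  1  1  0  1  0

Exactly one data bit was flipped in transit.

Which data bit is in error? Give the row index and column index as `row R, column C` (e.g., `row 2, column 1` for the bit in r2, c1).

row 3, column 2

Recompute each row's even parity and compare to rp:
  r0: data parity 1, sent rp 1 → ok
  r1: data parity 1, sent rp 1 → ok
  r2: data parity 1, sent rp 1 → ok
  r3: data parity 1, sent rp 0 → mismatch
  r4: data parity 0, sent rp 0 → ok
Recompute each column's even parity and compare to cp:
  c0: data parity 1, sent cp 1 → ok
  c1: data parity 1, sent cp 1 → ok
  c2: data parity 1, sent cp 0 → mismatch
  c3: data parity 1, sent cp 1 → ok
  c4: data parity 0, sent cp 0 → ok
Exactly one row (r3) and one column (c2) fail → the flipped bit is at their intersection.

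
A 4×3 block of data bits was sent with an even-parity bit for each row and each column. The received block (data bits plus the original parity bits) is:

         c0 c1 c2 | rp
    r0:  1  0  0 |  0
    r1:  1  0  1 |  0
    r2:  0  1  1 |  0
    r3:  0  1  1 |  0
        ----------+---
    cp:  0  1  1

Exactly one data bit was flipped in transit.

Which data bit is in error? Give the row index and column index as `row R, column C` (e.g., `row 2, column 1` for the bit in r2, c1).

row 0, column 1

Recompute each row's even parity and compare to rp:
  r0: data parity 1, sent rp 0 → mismatch
  r1: data parity 0, sent rp 0 → ok
  r2: data parity 0, sent rp 0 → ok
  r3: data parity 0, sent rp 0 → ok
Recompute each column's even parity and compare to cp:
  c0: data parity 0, sent cp 0 → ok
  c1: data parity 0, sent cp 1 → mismatch
  c2: data parity 1, sent cp 1 → ok
Exactly one row (r0) and one column (c1) fail → the flipped bit is at their intersection.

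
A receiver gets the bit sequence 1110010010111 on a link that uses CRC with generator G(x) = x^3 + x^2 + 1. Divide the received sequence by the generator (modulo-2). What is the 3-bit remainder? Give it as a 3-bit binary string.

000

Modulo-2 division of 1110010010111 by 1101:
  pos 0: 1110 XOR 1101 = 0011
  pos 2: 1101 XOR 1101 = 0000
  pos 8: 1011 XOR 1101 = 0110
  pos 9: 1101 XOR 1101 = 0000
Remainder = 000 (zero — the frame passes the CRC check).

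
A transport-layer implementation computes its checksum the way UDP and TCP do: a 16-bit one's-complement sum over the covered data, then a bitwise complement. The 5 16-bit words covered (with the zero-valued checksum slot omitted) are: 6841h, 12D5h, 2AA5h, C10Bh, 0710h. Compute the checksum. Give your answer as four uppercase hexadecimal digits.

9228

One's-complement addition (fold any carry out of bit 15 back into bit 0):
  0x6841 + 0x12D5 = 0x07B16
  0x7B16 + 0x2AA5 = 0x0A5BB
  0xA5BB + 0xC10B = 0x166C6 → wrap carry → 0x66C7
  0x66C7 + 0x0710 = 0x06DD7
One's-complement sum = 0x6DD7.
Checksum = ~0x6DD7 & 0xFFFF = 0x9228.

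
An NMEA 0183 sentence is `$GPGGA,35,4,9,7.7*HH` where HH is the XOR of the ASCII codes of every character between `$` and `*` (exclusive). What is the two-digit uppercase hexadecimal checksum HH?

73

XOR the ASCII codes of the payload characters:
  'G' = 0x47 → acc = 0x47
  'P' = 0x50 → acc = 0x17
  'G' = 0x47 → acc = 0x50
  'G' = 0x47 → acc = 0x17
  'A' = 0x41 → acc = 0x56
  ',' = 0x2C → acc = 0x7A
  '3' = 0x33 → acc = 0x49
  '5' = 0x35 → acc = 0x7C
  ',' = 0x2C → acc = 0x50
  '4' = 0x34 → acc = 0x64
  ',' = 0x2C → acc = 0x48
  '9' = 0x39 → acc = 0x71
  ',' = 0x2C → acc = 0x5D
  '7' = 0x37 → acc = 0x6A
  '.' = 0x2E → acc = 0x44
  '7' = 0x37 → acc = 0x73
Checksum = 0x73.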